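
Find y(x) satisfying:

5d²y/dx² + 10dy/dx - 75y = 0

Characteristic equation: 5r² + 10r - 75 = 0
Divide by 5: r² + 2r - 15 = 0
Roots: r = 3, -5 (distinct real)
General solution: y = C₁e^(3x) + C₂e^(-5x)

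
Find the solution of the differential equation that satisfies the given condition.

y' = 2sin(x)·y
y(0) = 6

General solution: y = Ce^(-2cos(x))
Applying IC y(0) = 6:
Particular solution: y = 6e^(2(1-cos(x)))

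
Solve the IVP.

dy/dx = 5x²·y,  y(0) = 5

General solution: y = Ce^(5x³/3)
Applying IC y(0) = 5:
Particular solution: y = 5e^(5x³/3)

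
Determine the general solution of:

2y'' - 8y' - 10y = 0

Characteristic equation: 2r² - 8r - 10 = 0
Divide by 2: r² - 4r - 5 = 0
Roots: r = 5, -1 (distinct real)
General solution: y = C₁e^(5x) + C₂e^(-x)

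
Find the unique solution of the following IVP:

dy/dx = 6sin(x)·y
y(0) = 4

General solution: y = Ce^(-6cos(x))
Applying IC y(0) = 4:
Particular solution: y = 4e^(6(1-cos(x)))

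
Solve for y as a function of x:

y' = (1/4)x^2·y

Separating variables and integrating:
ln|y| = x^3/12 + C

General solution: y = Ce^(x^3/12)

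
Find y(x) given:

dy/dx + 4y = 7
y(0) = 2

General solution: y = 7/4 + Ce^(-4x)
Applying y(0) = 2: C = 2 - 7/4 = 1/4
Particular solution: y = 7/4 + (1/4)e^(-4x)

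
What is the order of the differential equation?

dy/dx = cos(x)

The order is 1 (highest derivative is of order 1).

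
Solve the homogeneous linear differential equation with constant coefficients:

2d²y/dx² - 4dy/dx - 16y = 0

Characteristic equation: 2r² - 4r - 16 = 0
Divide by 2: r² - 2r - 8 = 0
Roots: r = 4, -2 (distinct real)
General solution: y = C₁e^(4x) + C₂e^(-2x)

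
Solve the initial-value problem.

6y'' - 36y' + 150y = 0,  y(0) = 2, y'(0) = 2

General solution: y = e^(3x)(C₁cos(4x) + C₂sin(4x))
Complex roots r = 3 ± 4i
Applying ICs: C₁ = 2, C₂ = -1
Particular solution: y = e^(3x)(2cos(4x) - sin(4x))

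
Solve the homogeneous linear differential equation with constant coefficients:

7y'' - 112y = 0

Characteristic equation: 7r² - 112 = 0
Divide by 7: r² - 16 = 0
Roots: r = 4, -4 (distinct real)
General solution: y = C₁e^(4x) + C₂e^(-4x)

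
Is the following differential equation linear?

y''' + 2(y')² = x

No. Nonlinear ((y')² term)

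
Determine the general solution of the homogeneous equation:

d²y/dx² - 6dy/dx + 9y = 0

Characteristic equation: r² - 6r + 9 = 0
Factored: (r - 3)² = 0
Repeated root: r = 3
General solution: y = (C₁ + C₂x)e^(3x)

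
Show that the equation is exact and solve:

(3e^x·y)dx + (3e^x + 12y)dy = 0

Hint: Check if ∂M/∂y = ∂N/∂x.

Verify exactness: ∂M/∂y = ∂N/∂x ✓
Find F(x,y) such that ∂F/∂x = M, ∂F/∂y = N
Solution: 3e^x·y + 6y² = C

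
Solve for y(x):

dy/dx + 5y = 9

Using integrating factor method:

General solution: y = 9/5 + Ce^(-5x)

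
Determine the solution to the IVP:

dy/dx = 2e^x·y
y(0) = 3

General solution: y = Ce^(2e^x)
Applying IC y(0) = 3:
Particular solution: y = 3e^(2(e^x - 1))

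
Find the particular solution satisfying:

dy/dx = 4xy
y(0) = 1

General solution: y = Ce^(2x²)
Applying IC y(0) = 1:
Particular solution: y = e^(2x²)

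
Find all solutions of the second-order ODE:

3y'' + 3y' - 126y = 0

Characteristic equation: 3r² + 3r - 126 = 0
Divide by 3: r² + r - 42 = 0
Roots: r = 6, -7 (distinct real)
General solution: y = C₁e^(6x) + C₂e^(-7x)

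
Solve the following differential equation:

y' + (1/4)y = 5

Using integrating factor method:

General solution: y = 20 + Ce^(-x/4)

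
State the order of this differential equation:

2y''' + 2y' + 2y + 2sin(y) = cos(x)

The order is 3 (highest derivative is of order 3).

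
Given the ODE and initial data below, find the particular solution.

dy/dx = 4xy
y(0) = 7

General solution: y = Ce^(2x²)
Applying IC y(0) = 7:
Particular solution: y = 7e^(2x²)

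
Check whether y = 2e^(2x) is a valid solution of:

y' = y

Verification:
y = 2e^(2x)
y' = 4e^(2x)
But y = 2e^(2x)
y' ≠ y — the derivative does not match

No, it is not a solution.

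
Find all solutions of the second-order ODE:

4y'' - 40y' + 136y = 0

Characteristic equation: 4r² - 40r + 136 = 0
Divide by 4: r² - 10r + 34 = 0
Roots: r = 5 ± 3i (complex conjugates)
General solution: y = e^(5x)(C₁cos(3x) + C₂sin(3x))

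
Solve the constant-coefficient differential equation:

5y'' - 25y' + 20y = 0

Characteristic equation: 5r² - 25r + 20 = 0
Divide by 5: r² - 5r + 4 = 0
Roots: r = 4, 1 (distinct real)
General solution: y = C₁e^(4x) + C₂e^x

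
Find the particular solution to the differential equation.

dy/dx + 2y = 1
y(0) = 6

General solution: y = 1/2 + Ce^(-2x)
Applying y(0) = 6: C = 6 - 1/2 = 11/2
Particular solution: y = 1/2 + (11/2)e^(-2x)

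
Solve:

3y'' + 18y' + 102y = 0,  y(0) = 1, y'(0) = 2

General solution: y = e^(-3x)(C₁cos(5x) + C₂sin(5x))
Complex roots r = -3 ± 5i
Applying ICs: C₁ = 1, C₂ = 1
Particular solution: y = e^(-3x)(cos(5x) + sin(5x))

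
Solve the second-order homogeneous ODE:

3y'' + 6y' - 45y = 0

Characteristic equation: 3r² + 6r - 45 = 0
Divide by 3: r² + 2r - 15 = 0
Roots: r = 3, -5 (distinct real)
General solution: y = C₁e^(3x) + C₂e^(-5x)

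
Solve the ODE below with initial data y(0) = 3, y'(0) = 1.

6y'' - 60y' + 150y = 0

General solution: y = (C₁ + C₂x)e^(5x)
Repeated root r = 5
Applying ICs: C₁ = 3, C₂ = -14
Particular solution: y = (3 - 14x)e^(5x)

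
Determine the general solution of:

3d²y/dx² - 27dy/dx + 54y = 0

Characteristic equation: 3r² - 27r + 54 = 0
Divide by 3: r² - 9r + 18 = 0
Roots: r = 3, 6 (distinct real)
General solution: y = C₁e^(3x) + C₂e^(6x)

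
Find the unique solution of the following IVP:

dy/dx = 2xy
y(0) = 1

General solution: y = Ce^(x²)
Applying IC y(0) = 1:
Particular solution: y = e^(x²)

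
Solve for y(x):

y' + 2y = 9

Using integrating factor method:

General solution: y = 9/2 + Ce^(-2x)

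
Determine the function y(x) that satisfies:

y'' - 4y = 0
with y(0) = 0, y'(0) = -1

General solution: y = C₁e^(2x) + C₂e^(-2x)
Applying ICs: C₁ = -1/4, C₂ = 1/4
Particular solution: y = -(1/4)e^(2x) + (1/4)e^(-2x)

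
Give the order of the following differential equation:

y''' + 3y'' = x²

The order is 3 (highest derivative is of order 3).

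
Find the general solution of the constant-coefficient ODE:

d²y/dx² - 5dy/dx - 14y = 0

Characteristic equation: r² - 5r - 14 = 0
Roots: r = 7, -2 (distinct real)
General solution: y = C₁e^(7x) + C₂e^(-2x)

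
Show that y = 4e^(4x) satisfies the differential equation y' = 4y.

Verification:
y = 4e^(4x)
y' = 16e^(4x)
4y = 16e^(4x)
y' = 4y ✓

Yes, it is a solution.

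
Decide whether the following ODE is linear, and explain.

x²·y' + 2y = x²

Linear (y and its derivatives appear to the first power only, no products of y terms)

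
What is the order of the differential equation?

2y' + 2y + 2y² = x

The order is 1 (highest derivative is of order 1).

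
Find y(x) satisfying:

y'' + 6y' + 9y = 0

Characteristic equation: r² + 6r + 9 = 0
Factored: (r + 3)² = 0
Repeated root: r = -3
General solution: y = (C₁ + C₂x)e^(-3x)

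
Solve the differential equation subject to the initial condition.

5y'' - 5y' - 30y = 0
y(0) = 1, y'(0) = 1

General solution: y = C₁e^(3x) + C₂e^(-2x)
Applying ICs: C₁ = 3/5, C₂ = 2/5
Particular solution: y = (3/5)e^(3x) + (2/5)e^(-2x)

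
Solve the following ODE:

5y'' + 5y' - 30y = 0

Characteristic equation: 5r² + 5r - 30 = 0
Divide by 5: r² + r - 6 = 0
Roots: r = 2, -3 (distinct real)
General solution: y = C₁e^(2x) + C₂e^(-3x)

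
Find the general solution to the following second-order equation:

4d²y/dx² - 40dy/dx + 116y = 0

Characteristic equation: 4r² - 40r + 116 = 0
Divide by 4: r² - 10r + 29 = 0
Roots: r = 5 ± 2i (complex conjugates)
General solution: y = e^(5x)(C₁cos(2x) + C₂sin(2x))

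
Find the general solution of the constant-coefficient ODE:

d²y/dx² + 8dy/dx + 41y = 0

Characteristic equation: r² + 8r + 41 = 0
Roots: r = -4 ± 5i (complex conjugates)
General solution: y = e^(-4x)(C₁cos(5x) + C₂sin(5x))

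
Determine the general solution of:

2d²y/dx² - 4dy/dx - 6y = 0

Characteristic equation: 2r² - 4r - 6 = 0
Divide by 2: r² - 2r - 3 = 0
Roots: r = 3, -1 (distinct real)
General solution: y = C₁e^(3x) + C₂e^(-x)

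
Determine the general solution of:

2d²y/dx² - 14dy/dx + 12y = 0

Characteristic equation: 2r² - 14r + 12 = 0
Divide by 2: r² - 7r + 6 = 0
Roots: r = 1, 6 (distinct real)
General solution: y = C₁e^x + C₂e^(6x)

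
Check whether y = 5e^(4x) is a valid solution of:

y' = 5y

Verification:
y = 5e^(4x)
y' = 20e^(4x)
But 5y = 25e^(4x)
y' ≠ 5y — the derivative does not match

No, it is not a solution.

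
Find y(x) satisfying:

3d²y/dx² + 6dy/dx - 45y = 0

Characteristic equation: 3r² + 6r - 45 = 0
Divide by 3: r² + 2r - 15 = 0
Roots: r = 3, -5 (distinct real)
General solution: y = C₁e^(3x) + C₂e^(-5x)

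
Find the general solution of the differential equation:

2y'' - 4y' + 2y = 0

Characteristic equation: 2r² - 4r + 2 = 0
Divide by 2: r² - 2r + 1 = 0
Factored: (r - 1)² = 0
Repeated root: r = 1
General solution: y = (C₁ + C₂x)e^x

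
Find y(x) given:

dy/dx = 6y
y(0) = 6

General solution: y = Ce^(6x)
Applying IC y(0) = 6:
Particular solution: y = 6e^(6x)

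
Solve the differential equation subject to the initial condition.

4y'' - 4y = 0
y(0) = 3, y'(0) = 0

General solution: y = C₁e^x + C₂e^(-x)
Applying ICs: C₁ = 3/2, C₂ = 3/2
Particular solution: y = (3/2)e^x + (3/2)e^(-x)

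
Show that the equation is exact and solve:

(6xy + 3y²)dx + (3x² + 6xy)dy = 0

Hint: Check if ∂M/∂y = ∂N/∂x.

Verify exactness: ∂M/∂y = ∂N/∂x ✓
Find F(x,y) such that ∂F/∂x = M, ∂F/∂y = N
Solution: 3x²y + 3xy² = C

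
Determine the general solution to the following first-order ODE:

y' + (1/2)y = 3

Using integrating factor method:

General solution: y = 6 + Ce^(-x/2)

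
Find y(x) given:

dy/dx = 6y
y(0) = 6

General solution: y = Ce^(6x)
Applying IC y(0) = 6:
Particular solution: y = 6e^(6x)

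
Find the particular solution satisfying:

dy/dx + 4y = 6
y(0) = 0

General solution: y = 3/2 + Ce^(-4x)
Applying y(0) = 0: C = 0 - 3/2 = -3/2
Particular solution: y = 3/2 - (3/2)e^(-4x)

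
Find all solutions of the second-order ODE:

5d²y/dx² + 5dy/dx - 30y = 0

Characteristic equation: 5r² + 5r - 30 = 0
Divide by 5: r² + r - 6 = 0
Roots: r = 2, -3 (distinct real)
General solution: y = C₁e^(2x) + C₂e^(-3x)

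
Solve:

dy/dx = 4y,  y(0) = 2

General solution: y = Ce^(4x)
Applying IC y(0) = 2:
Particular solution: y = 2e^(4x)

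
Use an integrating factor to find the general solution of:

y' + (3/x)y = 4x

Using integrating factor method:

General solution: y = (4/5)x^2 + Cx^(-3)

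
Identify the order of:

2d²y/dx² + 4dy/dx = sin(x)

The order is 2 (highest derivative is of order 2).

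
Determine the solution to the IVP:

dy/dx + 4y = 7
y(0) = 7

General solution: y = 7/4 + Ce^(-4x)
Applying y(0) = 7: C = 7 - 7/4 = 21/4
Particular solution: y = 7/4 + (21/4)e^(-4x)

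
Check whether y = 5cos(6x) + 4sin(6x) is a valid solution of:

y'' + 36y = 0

Verification:
y'' = -180cos(6x) - 144sin(6x)
y'' + 36y = 0 ✓

Yes, it is a solution.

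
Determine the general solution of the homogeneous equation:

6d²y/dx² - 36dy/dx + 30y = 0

Characteristic equation: 6r² - 36r + 30 = 0
Divide by 6: r² - 6r + 5 = 0
Roots: r = 5, 1 (distinct real)
General solution: y = C₁e^(5x) + C₂e^x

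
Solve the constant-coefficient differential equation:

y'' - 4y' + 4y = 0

Characteristic equation: r² - 4r + 4 = 0
Factored: (r - 2)² = 0
Repeated root: r = 2
General solution: y = (C₁ + C₂x)e^(2x)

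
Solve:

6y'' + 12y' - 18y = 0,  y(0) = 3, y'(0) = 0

General solution: y = C₁e^x + C₂e^(-3x)
Applying ICs: C₁ = 9/4, C₂ = 3/4
Particular solution: y = (9/4)e^x + (3/4)e^(-3x)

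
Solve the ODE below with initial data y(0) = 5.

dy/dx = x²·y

General solution: y = Ce^(x³/3)
Applying IC y(0) = 5:
Particular solution: y = 5e^(x³/3)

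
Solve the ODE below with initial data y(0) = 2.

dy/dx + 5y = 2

General solution: y = 2/5 + Ce^(-5x)
Applying y(0) = 2: C = 2 - 2/5 = 8/5
Particular solution: y = 2/5 + (8/5)e^(-5x)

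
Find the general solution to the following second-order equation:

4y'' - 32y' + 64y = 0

Characteristic equation: 4r² - 32r + 64 = 0
Divide by 4: r² - 8r + 16 = 0
Factored: (r - 4)² = 0
Repeated root: r = 4
General solution: y = (C₁ + C₂x)e^(4x)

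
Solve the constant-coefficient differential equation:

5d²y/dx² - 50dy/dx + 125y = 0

Characteristic equation: 5r² - 50r + 125 = 0
Divide by 5: r² - 10r + 25 = 0
Factored: (r - 5)² = 0
Repeated root: r = 5
General solution: y = (C₁ + C₂x)e^(5x)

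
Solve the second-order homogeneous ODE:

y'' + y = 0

Characteristic equation: r² + 1 = 0
Roots: r = ±i (complex conjugates)
General solution: y = C₁cos(x) + C₂sin(x)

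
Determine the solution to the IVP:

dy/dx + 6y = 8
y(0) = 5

General solution: y = 4/3 + Ce^(-6x)
Applying y(0) = 5: C = 5 - 4/3 = 11/3
Particular solution: y = 4/3 + (11/3)e^(-6x)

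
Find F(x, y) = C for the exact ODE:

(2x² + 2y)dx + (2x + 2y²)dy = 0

Verify exactness: ∂M/∂y = ∂N/∂x ✓
Find F(x,y) such that ∂F/∂x = M, ∂F/∂y = N
Solution: 2x³/3 + 2xy + 2y³/3 = C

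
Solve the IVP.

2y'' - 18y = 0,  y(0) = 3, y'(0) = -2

General solution: y = C₁e^(3x) + C₂e^(-3x)
Applying ICs: C₁ = 7/6, C₂ = 11/6
Particular solution: y = (7/6)e^(3x) + (11/6)e^(-3x)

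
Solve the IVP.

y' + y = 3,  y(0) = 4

General solution: y = 3 + Ce^(-x)
Applying y(0) = 4: C = 4 - 3 = 1
Particular solution: y = 3 + e^(-x)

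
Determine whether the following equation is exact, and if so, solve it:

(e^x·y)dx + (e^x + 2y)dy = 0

Verify exactness: ∂M/∂y = ∂N/∂x ✓
Find F(x,y) such that ∂F/∂x = M, ∂F/∂y = N
Solution: e^x·y + y² = C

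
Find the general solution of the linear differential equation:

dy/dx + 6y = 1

Using integrating factor method:

General solution: y = 1/6 + Ce^(-6x)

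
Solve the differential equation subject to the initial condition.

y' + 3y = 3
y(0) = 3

General solution: y = 1 + Ce^(-3x)
Applying y(0) = 3: C = 3 - 1 = 2
Particular solution: y = 1 + 2e^(-3x)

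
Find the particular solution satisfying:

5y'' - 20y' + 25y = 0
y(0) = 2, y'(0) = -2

General solution: y = e^(2x)(C₁cos(x) + C₂sin(x))
Complex roots r = 2 ± i
Applying ICs: C₁ = 2, C₂ = -6
Particular solution: y = e^(2x)(2cos(x) - 6sin(x))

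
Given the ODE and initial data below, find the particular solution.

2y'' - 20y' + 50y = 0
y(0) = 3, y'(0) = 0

General solution: y = (C₁ + C₂x)e^(5x)
Repeated root r = 5
Applying ICs: C₁ = 3, C₂ = -15
Particular solution: y = (3 - 15x)e^(5x)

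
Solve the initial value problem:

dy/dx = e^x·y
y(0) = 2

General solution: y = Ce^(e^x)
Applying IC y(0) = 2:
Particular solution: y = 2e^(e^x - 1)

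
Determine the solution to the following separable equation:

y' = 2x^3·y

Separating variables and integrating:
ln|y| = x^4/2 + C

General solution: y = Ce^(x^4/2)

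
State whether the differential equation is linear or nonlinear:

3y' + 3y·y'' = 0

Nonlinear (y·y'' term)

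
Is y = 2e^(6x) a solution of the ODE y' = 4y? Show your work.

Verification:
y = 2e^(6x)
y' = 12e^(6x)
But 4y = 8e^(6x)
y' ≠ 4y — the derivative does not match

No, it is not a solution.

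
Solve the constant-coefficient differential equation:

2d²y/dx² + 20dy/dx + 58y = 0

Characteristic equation: 2r² + 20r + 58 = 0
Divide by 2: r² + 10r + 29 = 0
Roots: r = -5 ± 2i (complex conjugates)
General solution: y = e^(-5x)(C₁cos(2x) + C₂sin(2x))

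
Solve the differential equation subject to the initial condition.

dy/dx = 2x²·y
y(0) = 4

General solution: y = Ce^(2x³/3)
Applying IC y(0) = 4:
Particular solution: y = 4e^(2x³/3)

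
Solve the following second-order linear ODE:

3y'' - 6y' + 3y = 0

Characteristic equation: 3r² - 6r + 3 = 0
Divide by 3: r² - 2r + 1 = 0
Factored: (r - 1)² = 0
Repeated root: r = 1
General solution: y = (C₁ + C₂x)e^x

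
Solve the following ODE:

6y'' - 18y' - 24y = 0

Characteristic equation: 6r² - 18r - 24 = 0
Divide by 6: r² - 3r - 4 = 0
Roots: r = 4, -1 (distinct real)
General solution: y = C₁e^(4x) + C₂e^(-x)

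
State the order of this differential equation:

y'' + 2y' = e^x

The order is 2 (highest derivative is of order 2).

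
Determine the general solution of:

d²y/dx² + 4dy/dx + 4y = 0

Characteristic equation: r² + 4r + 4 = 0
Factored: (r + 2)² = 0
Repeated root: r = -2
General solution: y = (C₁ + C₂x)e^(-2x)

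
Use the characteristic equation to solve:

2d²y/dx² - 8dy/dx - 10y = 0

Characteristic equation: 2r² - 8r - 10 = 0
Divide by 2: r² - 4r - 5 = 0
Roots: r = 5, -1 (distinct real)
General solution: y = C₁e^(5x) + C₂e^(-x)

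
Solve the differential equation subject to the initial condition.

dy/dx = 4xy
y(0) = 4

General solution: y = Ce^(2x²)
Applying IC y(0) = 4:
Particular solution: y = 4e^(2x²)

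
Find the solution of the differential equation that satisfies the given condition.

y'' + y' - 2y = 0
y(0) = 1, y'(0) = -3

General solution: y = C₁e^x + C₂e^(-2x)
Applying ICs: C₁ = -1/3, C₂ = 4/3
Particular solution: y = -(1/3)e^x + (4/3)e^(-2x)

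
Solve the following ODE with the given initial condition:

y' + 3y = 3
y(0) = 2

General solution: y = 1 + Ce^(-3x)
Applying y(0) = 2: C = 2 - 1 = 1
Particular solution: y = 1 + e^(-3x)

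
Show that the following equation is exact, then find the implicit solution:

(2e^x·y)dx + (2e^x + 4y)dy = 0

Verify exactness: ∂M/∂y = ∂N/∂x ✓
Find F(x,y) such that ∂F/∂x = M, ∂F/∂y = N
Solution: 2e^x·y + 2y² = C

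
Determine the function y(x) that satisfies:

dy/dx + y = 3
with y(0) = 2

General solution: y = 3 + Ce^(-x)
Applying y(0) = 2: C = 2 - 3 = -1
Particular solution: y = 3 - e^(-x)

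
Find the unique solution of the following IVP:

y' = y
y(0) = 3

General solution: y = Ce^x
Applying IC y(0) = 3:
Particular solution: y = 3e^x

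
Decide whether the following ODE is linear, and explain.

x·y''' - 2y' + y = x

Linear (y and its derivatives appear to the first power only, no products of y terms)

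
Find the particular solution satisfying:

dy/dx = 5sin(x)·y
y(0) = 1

General solution: y = Ce^(-5cos(x))
Applying IC y(0) = 1:
Particular solution: y = e^(5(1-cos(x)))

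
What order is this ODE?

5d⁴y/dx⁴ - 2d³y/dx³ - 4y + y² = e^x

The order is 4 (highest derivative is of order 4).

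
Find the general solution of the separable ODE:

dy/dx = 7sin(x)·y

Separating variables and integrating:
ln|y| = -7cos(x) + C

General solution: y = Ce^(-7cos(x))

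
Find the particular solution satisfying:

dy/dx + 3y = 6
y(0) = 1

General solution: y = 2 + Ce^(-3x)
Applying y(0) = 1: C = 1 - 2 = -1
Particular solution: y = 2 - e^(-3x)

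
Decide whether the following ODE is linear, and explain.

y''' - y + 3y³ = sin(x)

Nonlinear (y³ term)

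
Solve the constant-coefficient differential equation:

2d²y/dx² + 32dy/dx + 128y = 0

Characteristic equation: 2r² + 32r + 128 = 0
Divide by 2: r² + 16r + 64 = 0
Factored: (r + 8)² = 0
Repeated root: r = -8
General solution: y = (C₁ + C₂x)e^(-8x)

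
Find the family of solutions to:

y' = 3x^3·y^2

Separating variables and integrating:
-1/y = 3x^4/4 + C

General solution: y^-1 = (-3/4)x^4 + C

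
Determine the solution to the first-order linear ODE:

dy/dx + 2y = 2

Using integrating factor method:

General solution: y = 1 + Ce^(-2x)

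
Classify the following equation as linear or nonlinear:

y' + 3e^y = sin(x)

Nonlinear (e^y is nonlinear in y)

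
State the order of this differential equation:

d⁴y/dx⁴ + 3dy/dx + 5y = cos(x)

The order is 4 (highest derivative is of order 4).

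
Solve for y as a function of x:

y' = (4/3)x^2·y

Separating variables and integrating:
ln|y| = 4x^3/9 + C

General solution: y = Ce^(4x^3/9)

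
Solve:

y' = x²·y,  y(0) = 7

General solution: y = Ce^(x³/3)
Applying IC y(0) = 7:
Particular solution: y = 7e^(x³/3)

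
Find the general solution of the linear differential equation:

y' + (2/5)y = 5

Using integrating factor method:

General solution: y = 25/2 + Ce^(-2x/5)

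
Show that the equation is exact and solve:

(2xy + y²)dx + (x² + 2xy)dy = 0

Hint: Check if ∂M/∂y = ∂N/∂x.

Verify exactness: ∂M/∂y = ∂N/∂x ✓
Find F(x,y) such that ∂F/∂x = M, ∂F/∂y = N
Solution: x²y + xy² = C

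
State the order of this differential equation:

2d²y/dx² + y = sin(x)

The order is 2 (highest derivative is of order 2).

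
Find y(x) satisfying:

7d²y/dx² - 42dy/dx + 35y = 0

Characteristic equation: 7r² - 42r + 35 = 0
Divide by 7: r² - 6r + 5 = 0
Roots: r = 5, 1 (distinct real)
General solution: y = C₁e^(5x) + C₂e^x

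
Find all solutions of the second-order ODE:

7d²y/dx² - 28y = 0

Characteristic equation: 7r² - 28 = 0
Divide by 7: r² - 4 = 0
Roots: r = 2, -2 (distinct real)
General solution: y = C₁e^(2x) + C₂e^(-2x)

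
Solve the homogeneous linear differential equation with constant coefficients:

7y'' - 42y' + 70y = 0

Characteristic equation: 7r² - 42r + 70 = 0
Divide by 7: r² - 6r + 10 = 0
Roots: r = 3 ± i (complex conjugates)
General solution: y = e^(3x)(C₁cos(x) + C₂sin(x))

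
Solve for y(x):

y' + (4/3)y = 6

Using integrating factor method:

General solution: y = 9/2 + Ce^(-4x/3)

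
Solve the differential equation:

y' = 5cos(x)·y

Separating variables and integrating:
ln|y| = 5sin(x) + C

General solution: y = Ce^(5sin(x))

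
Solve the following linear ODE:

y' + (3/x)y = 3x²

Using integrating factor method:

General solution: y = (1/2)x^3 + Cx^(-3)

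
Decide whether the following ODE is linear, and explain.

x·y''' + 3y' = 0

Linear (y and its derivatives appear to the first power only, no products of y terms)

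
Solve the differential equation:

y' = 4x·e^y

Separating variables and integrating:
-e^(-y) = 2x² + C

General solution: y = -ln(C - 2x²)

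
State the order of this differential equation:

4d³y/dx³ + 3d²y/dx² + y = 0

The order is 3 (highest derivative is of order 3).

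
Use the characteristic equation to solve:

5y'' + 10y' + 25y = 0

Characteristic equation: 5r² + 10r + 25 = 0
Divide by 5: r² + 2r + 5 = 0
Roots: r = -1 ± 2i (complex conjugates)
General solution: y = e^(-x)(C₁cos(2x) + C₂sin(2x))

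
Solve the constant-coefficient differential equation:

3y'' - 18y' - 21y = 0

Characteristic equation: 3r² - 18r - 21 = 0
Divide by 3: r² - 6r - 7 = 0
Roots: r = 7, -1 (distinct real)
General solution: y = C₁e^(7x) + C₂e^(-x)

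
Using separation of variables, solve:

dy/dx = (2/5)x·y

Separating variables and integrating:
ln|y| = x^2/5 + C

General solution: y = Ce^(x^2/5)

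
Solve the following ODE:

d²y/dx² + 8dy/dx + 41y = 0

Characteristic equation: r² + 8r + 41 = 0
Roots: r = -4 ± 5i (complex conjugates)
General solution: y = e^(-4x)(C₁cos(5x) + C₂sin(5x))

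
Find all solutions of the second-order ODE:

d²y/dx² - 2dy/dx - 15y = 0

Characteristic equation: r² - 2r - 15 = 0
Roots: r = 5, -3 (distinct real)
General solution: y = C₁e^(5x) + C₂e^(-3x)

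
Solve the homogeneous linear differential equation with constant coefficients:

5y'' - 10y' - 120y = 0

Characteristic equation: 5r² - 10r - 120 = 0
Divide by 5: r² - 2r - 24 = 0
Roots: r = 6, -4 (distinct real)
General solution: y = C₁e^(6x) + C₂e^(-4x)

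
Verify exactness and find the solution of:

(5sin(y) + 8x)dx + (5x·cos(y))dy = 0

Verify exactness: ∂M/∂y = ∂N/∂x ✓
Find F(x,y) such that ∂F/∂x = M, ∂F/∂y = N
Solution: 5x·sin(y) + 4x² = C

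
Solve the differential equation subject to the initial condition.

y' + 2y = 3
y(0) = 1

General solution: y = 3/2 + Ce^(-2x)
Applying y(0) = 1: C = 1 - 3/2 = -1/2
Particular solution: y = 3/2 - (1/2)e^(-2x)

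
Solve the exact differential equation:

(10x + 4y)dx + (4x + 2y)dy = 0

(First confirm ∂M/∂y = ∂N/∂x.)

Verify exactness: ∂M/∂y = ∂N/∂x ✓
Find F(x,y) such that ∂F/∂x = M, ∂F/∂y = N
Solution: 5x² + 4xy + y² = C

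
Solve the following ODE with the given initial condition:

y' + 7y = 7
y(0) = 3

General solution: y = 1 + Ce^(-7x)
Applying y(0) = 3: C = 3 - 1 = 2
Particular solution: y = 1 + 2e^(-7x)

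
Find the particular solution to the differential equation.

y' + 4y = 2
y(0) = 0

General solution: y = 1/2 + Ce^(-4x)
Applying y(0) = 0: C = 0 - 1/2 = -1/2
Particular solution: y = 1/2 - (1/2)e^(-4x)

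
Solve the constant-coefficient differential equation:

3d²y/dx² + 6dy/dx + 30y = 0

Characteristic equation: 3r² + 6r + 30 = 0
Divide by 3: r² + 2r + 10 = 0
Roots: r = -1 ± 3i (complex conjugates)
General solution: y = e^(-x)(C₁cos(3x) + C₂sin(3x))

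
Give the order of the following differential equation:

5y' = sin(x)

The order is 1 (highest derivative is of order 1).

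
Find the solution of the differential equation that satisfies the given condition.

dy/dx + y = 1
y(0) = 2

General solution: y = 1 + Ce^(-x)
Applying y(0) = 2: C = 2 - 1 = 1
Particular solution: y = 1 + e^(-x)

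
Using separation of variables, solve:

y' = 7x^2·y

Separating variables and integrating:
ln|y| = 7x^3/3 + C

General solution: y = Ce^(7x^3/3)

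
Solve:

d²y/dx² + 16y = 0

Characteristic equation: r² + 16 = 0
Roots: r = ±4i (complex conjugates)
General solution: y = C₁cos(4x) + C₂sin(4x)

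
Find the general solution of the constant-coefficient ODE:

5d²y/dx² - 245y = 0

Characteristic equation: 5r² - 245 = 0
Divide by 5: r² - 49 = 0
Roots: r = 7, -7 (distinct real)
General solution: y = C₁e^(7x) + C₂e^(-7x)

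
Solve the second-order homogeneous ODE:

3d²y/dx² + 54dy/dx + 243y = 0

Characteristic equation: 3r² + 54r + 243 = 0
Divide by 3: r² + 18r + 81 = 0
Factored: (r + 9)² = 0
Repeated root: r = -9
General solution: y = (C₁ + C₂x)e^(-9x)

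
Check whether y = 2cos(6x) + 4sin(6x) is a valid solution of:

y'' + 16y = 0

Verification:
y'' = -72cos(6x) - 144sin(6x)
y'' + 16y ≠ 0 (frequency mismatch: got 36 instead of 16)

No, it is not a solution.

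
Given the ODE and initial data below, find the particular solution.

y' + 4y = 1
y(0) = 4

General solution: y = 1/4 + Ce^(-4x)
Applying y(0) = 4: C = 4 - 1/4 = 15/4
Particular solution: y = 1/4 + (15/4)e^(-4x)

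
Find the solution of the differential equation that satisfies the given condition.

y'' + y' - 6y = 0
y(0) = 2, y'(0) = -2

General solution: y = C₁e^(2x) + C₂e^(-3x)
Applying ICs: C₁ = 4/5, C₂ = 6/5
Particular solution: y = (4/5)e^(2x) + (6/5)e^(-3x)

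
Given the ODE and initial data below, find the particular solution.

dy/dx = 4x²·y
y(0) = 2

General solution: y = Ce^(4x³/3)
Applying IC y(0) = 2:
Particular solution: y = 2e^(4x³/3)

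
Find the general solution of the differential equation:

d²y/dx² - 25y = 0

Characteristic equation: r² - 25 = 0
Roots: r = 5, -5 (distinct real)
General solution: y = C₁e^(5x) + C₂e^(-5x)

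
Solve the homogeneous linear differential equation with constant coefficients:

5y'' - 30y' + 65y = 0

Characteristic equation: 5r² - 30r + 65 = 0
Divide by 5: r² - 6r + 13 = 0
Roots: r = 3 ± 2i (complex conjugates)
General solution: y = e^(3x)(C₁cos(2x) + C₂sin(2x))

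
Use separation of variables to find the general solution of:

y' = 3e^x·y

Separating variables and integrating:
ln|y| = 3e^x + C

General solution: y = Ce^(3e^x)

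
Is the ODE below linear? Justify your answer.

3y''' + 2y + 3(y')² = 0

No. Nonlinear ((y')² term)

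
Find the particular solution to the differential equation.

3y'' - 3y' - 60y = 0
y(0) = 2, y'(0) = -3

General solution: y = C₁e^(5x) + C₂e^(-4x)
Applying ICs: C₁ = 5/9, C₂ = 13/9
Particular solution: y = (5/9)e^(5x) + (13/9)e^(-4x)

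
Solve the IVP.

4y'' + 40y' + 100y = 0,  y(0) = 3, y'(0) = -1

General solution: y = (C₁ + C₂x)e^(-5x)
Repeated root r = -5
Applying ICs: C₁ = 3, C₂ = 14
Particular solution: y = (3 + 14x)e^(-5x)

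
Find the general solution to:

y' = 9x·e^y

Separating variables and integrating:
-e^(-y) = 9x²/2 + C

General solution: y = -ln(C - 9x²/2)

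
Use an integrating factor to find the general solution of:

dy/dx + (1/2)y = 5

Using integrating factor method:

General solution: y = 10 + Ce^(-x/2)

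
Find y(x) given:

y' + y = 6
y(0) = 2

General solution: y = 6 + Ce^(-x)
Applying y(0) = 2: C = 2 - 6 = -4
Particular solution: y = 6 - 4e^(-x)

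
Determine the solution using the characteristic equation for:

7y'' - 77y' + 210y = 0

Characteristic equation: 7r² - 77r + 210 = 0
Divide by 7: r² - 11r + 30 = 0
Roots: r = 6, 5 (distinct real)
General solution: y = C₁e^(6x) + C₂e^(5x)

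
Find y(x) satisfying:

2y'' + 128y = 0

Characteristic equation: 2r² + 128 = 0
Divide by 2: r² + 64 = 0
Roots: r = ±8i (complex conjugates)
General solution: y = C₁cos(8x) + C₂sin(8x)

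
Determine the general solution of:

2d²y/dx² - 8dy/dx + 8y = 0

Characteristic equation: 2r² - 8r + 8 = 0
Divide by 2: r² - 4r + 4 = 0
Factored: (r - 2)² = 0
Repeated root: r = 2
General solution: y = (C₁ + C₂x)e^(2x)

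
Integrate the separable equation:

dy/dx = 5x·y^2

Separating variables and integrating:
-1/y = 5x^2/2 + C

General solution: y^-1 = (-5/2)x^2 + C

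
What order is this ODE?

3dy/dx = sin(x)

The order is 1 (highest derivative is of order 1).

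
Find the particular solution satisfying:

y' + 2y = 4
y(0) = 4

General solution: y = 2 + Ce^(-2x)
Applying y(0) = 4: C = 4 - 2 = 2
Particular solution: y = 2 + 2e^(-2x)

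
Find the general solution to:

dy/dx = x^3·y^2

Separating variables and integrating:
-1/y = x^4/4 + C

General solution: y^-1 = (-1/4)x^4 + C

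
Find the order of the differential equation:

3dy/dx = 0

The order is 1 (highest derivative is of order 1).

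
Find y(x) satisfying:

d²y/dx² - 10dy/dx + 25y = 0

Characteristic equation: r² - 10r + 25 = 0
Factored: (r - 5)² = 0
Repeated root: r = 5
General solution: y = (C₁ + C₂x)e^(5x)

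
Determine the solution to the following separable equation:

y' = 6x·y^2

Separating variables and integrating:
-1/y = 3x^2 + C

General solution: y^-1 = -3x^2 + C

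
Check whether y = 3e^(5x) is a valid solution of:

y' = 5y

Verification:
y = 3e^(5x)
y' = 15e^(5x)
5y = 15e^(5x)
y' = 5y ✓

Yes, it is a solution.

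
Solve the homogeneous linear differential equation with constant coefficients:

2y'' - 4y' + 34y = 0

Characteristic equation: 2r² - 4r + 34 = 0
Divide by 2: r² - 2r + 17 = 0
Roots: r = 1 ± 4i (complex conjugates)
General solution: y = e^x(C₁cos(4x) + C₂sin(4x))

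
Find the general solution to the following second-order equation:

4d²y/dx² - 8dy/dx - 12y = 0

Characteristic equation: 4r² - 8r - 12 = 0
Divide by 4: r² - 2r - 3 = 0
Roots: r = 3, -1 (distinct real)
General solution: y = C₁e^(3x) + C₂e^(-x)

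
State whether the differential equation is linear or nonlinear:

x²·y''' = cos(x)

Linear (y and its derivatives appear to the first power only, no products of y terms)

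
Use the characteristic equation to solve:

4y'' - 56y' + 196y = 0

Characteristic equation: 4r² - 56r + 196 = 0
Divide by 4: r² - 14r + 49 = 0
Factored: (r - 7)² = 0
Repeated root: r = 7
General solution: y = (C₁ + C₂x)e^(7x)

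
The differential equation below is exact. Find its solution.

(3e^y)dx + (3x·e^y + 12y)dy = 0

Verify exactness: ∂M/∂y = ∂N/∂x ✓
Find F(x,y) such that ∂F/∂x = M, ∂F/∂y = N
Solution: 3x·e^y + 6y² = C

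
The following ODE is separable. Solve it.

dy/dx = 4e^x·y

Separating variables and integrating:
ln|y| = 4e^x + C

General solution: y = Ce^(4e^x)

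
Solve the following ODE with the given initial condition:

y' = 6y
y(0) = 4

General solution: y = Ce^(6x)
Applying IC y(0) = 4:
Particular solution: y = 4e^(6x)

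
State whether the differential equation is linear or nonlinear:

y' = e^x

Linear (y and its derivatives appear to the first power only, no products of y terms)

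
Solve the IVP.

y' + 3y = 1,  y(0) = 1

General solution: y = 1/3 + Ce^(-3x)
Applying y(0) = 1: C = 1 - 1/3 = 2/3
Particular solution: y = 1/3 + (2/3)e^(-3x)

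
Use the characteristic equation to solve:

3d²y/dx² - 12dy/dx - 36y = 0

Characteristic equation: 3r² - 12r - 36 = 0
Divide by 3: r² - 4r - 12 = 0
Roots: r = 6, -2 (distinct real)
General solution: y = C₁e^(6x) + C₂e^(-2x)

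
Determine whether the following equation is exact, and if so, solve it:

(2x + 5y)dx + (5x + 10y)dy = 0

Verify exactness: ∂M/∂y = ∂N/∂x ✓
Find F(x,y) such that ∂F/∂x = M, ∂F/∂y = N
Solution: x² + 5xy + 5y² = C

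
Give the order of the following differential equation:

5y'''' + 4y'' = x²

The order is 4 (highest derivative is of order 4).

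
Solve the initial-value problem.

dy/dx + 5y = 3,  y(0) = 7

General solution: y = 3/5 + Ce^(-5x)
Applying y(0) = 7: C = 7 - 3/5 = 32/5
Particular solution: y = 3/5 + (32/5)e^(-5x)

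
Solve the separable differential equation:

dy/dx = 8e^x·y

Separating variables and integrating:
ln|y| = 8e^x + C

General solution: y = Ce^(8e^x)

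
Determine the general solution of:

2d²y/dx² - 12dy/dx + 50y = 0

Characteristic equation: 2r² - 12r + 50 = 0
Divide by 2: r² - 6r + 25 = 0
Roots: r = 3 ± 4i (complex conjugates)
General solution: y = e^(3x)(C₁cos(4x) + C₂sin(4x))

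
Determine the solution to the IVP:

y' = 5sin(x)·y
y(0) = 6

General solution: y = Ce^(-5cos(x))
Applying IC y(0) = 6:
Particular solution: y = 6e^(5(1-cos(x)))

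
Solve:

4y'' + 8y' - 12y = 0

Characteristic equation: 4r² + 8r - 12 = 0
Divide by 4: r² + 2r - 3 = 0
Roots: r = 1, -3 (distinct real)
General solution: y = C₁e^x + C₂e^(-3x)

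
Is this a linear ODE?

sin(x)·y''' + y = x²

Yes. Linear (y and its derivatives appear to the first power only, no products of y terms)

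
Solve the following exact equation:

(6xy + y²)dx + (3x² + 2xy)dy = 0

Verify exactness: ∂M/∂y = ∂N/∂x ✓
Find F(x,y) such that ∂F/∂x = M, ∂F/∂y = N
Solution: 3x²y + xy² = C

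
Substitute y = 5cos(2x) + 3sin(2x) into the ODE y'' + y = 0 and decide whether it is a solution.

Verification:
y'' = -20cos(2x) - 12sin(2x)
y'' + y ≠ 0 (frequency mismatch: got 4 instead of 1)

No, it is not a solution.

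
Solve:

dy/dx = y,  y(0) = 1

General solution: y = Ce^x
Applying IC y(0) = 1:
Particular solution: y = e^x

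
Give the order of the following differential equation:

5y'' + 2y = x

The order is 2 (highest derivative is of order 2).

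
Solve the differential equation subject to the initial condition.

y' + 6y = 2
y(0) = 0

General solution: y = 1/3 + Ce^(-6x)
Applying y(0) = 0: C = 0 - 1/3 = -1/3
Particular solution: y = 1/3 - (1/3)e^(-6x)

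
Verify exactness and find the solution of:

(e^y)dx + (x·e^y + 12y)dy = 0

Verify exactness: ∂M/∂y = ∂N/∂x ✓
Find F(x,y) such that ∂F/∂x = M, ∂F/∂y = N
Solution: x·e^y + 6y² = C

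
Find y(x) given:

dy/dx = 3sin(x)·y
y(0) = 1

General solution: y = Ce^(-3cos(x))
Applying IC y(0) = 1:
Particular solution: y = e^(3(1-cos(x)))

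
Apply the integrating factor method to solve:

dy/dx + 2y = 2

Using integrating factor method:

General solution: y = 1 + Ce^(-2x)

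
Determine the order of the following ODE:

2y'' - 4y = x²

The order is 2 (highest derivative is of order 2).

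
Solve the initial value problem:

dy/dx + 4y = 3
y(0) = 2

General solution: y = 3/4 + Ce^(-4x)
Applying y(0) = 2: C = 2 - 3/4 = 5/4
Particular solution: y = 3/4 + (5/4)e^(-4x)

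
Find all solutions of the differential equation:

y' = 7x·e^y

Separating variables and integrating:
-e^(-y) = 7x²/2 + C

General solution: y = -ln(C - 7x²/2)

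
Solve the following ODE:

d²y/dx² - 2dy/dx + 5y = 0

Characteristic equation: r² - 2r + 5 = 0
Roots: r = 1 ± 2i (complex conjugates)
General solution: y = e^x(C₁cos(2x) + C₂sin(2x))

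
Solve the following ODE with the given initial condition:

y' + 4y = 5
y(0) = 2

General solution: y = 5/4 + Ce^(-4x)
Applying y(0) = 2: C = 2 - 5/4 = 3/4
Particular solution: y = 5/4 + (3/4)e^(-4x)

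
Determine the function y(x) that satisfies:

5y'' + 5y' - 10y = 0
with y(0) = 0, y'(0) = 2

General solution: y = C₁e^x + C₂e^(-2x)
Applying ICs: C₁ = 2/3, C₂ = -2/3
Particular solution: y = (2/3)e^x - (2/3)e^(-2x)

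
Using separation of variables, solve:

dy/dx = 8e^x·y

Separating variables and integrating:
ln|y| = 8e^x + C

General solution: y = Ce^(8e^x)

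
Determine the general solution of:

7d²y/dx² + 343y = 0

Characteristic equation: 7r² + 343 = 0
Divide by 7: r² + 49 = 0
Roots: r = ±7i (complex conjugates)
General solution: y = C₁cos(7x) + C₂sin(7x)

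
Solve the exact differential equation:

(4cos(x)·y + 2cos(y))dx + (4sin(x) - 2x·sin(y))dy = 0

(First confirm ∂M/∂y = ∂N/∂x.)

Verify exactness: ∂M/∂y = ∂N/∂x ✓
Find F(x,y) such that ∂F/∂x = M, ∂F/∂y = N
Solution: 4sin(x)·y + 2x·cos(y) = C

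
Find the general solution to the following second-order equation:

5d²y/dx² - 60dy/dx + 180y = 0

Characteristic equation: 5r² - 60r + 180 = 0
Divide by 5: r² - 12r + 36 = 0
Factored: (r - 6)² = 0
Repeated root: r = 6
General solution: y = (C₁ + C₂x)e^(6x)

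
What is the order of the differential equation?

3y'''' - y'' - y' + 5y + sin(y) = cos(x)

The order is 4 (highest derivative is of order 4).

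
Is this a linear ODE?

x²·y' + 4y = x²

Yes. Linear (y and its derivatives appear to the first power only, no products of y terms)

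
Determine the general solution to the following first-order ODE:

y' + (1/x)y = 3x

Using integrating factor method:

General solution: y = x^2 + C/x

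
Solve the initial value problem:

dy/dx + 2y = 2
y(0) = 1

General solution: y = 1 + Ce^(-2x)
Applying y(0) = 1: C = 1 - 1 = 0
Particular solution: y = 1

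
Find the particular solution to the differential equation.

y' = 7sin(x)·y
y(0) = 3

General solution: y = Ce^(-7cos(x))
Applying IC y(0) = 3:
Particular solution: y = 3e^(7(1-cos(x)))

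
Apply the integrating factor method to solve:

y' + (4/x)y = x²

Using integrating factor method:

General solution: y = (1/7)x^3 + Cx^(-4)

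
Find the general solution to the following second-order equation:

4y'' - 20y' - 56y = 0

Characteristic equation: 4r² - 20r - 56 = 0
Divide by 4: r² - 5r - 14 = 0
Roots: r = 7, -2 (distinct real)
General solution: y = C₁e^(7x) + C₂e^(-2x)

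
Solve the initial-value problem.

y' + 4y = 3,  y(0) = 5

General solution: y = 3/4 + Ce^(-4x)
Applying y(0) = 5: C = 5 - 3/4 = 17/4
Particular solution: y = 3/4 + (17/4)e^(-4x)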